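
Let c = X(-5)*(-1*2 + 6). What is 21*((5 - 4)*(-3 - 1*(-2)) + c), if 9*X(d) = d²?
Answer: 637/3 ≈ 212.33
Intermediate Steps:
X(d) = d²/9
c = 100/9 (c = ((⅑)*(-5)²)*(-1*2 + 6) = ((⅑)*25)*(-2 + 6) = (25/9)*4 = 100/9 ≈ 11.111)
21*((5 - 4)*(-3 - 1*(-2)) + c) = 21*((5 - 4)*(-3 - 1*(-2)) + 100/9) = 21*(1*(-3 + 2) + 100/9) = 21*(1*(-1) + 100/9) = 21*(-1 + 100/9) = 21*(91/9) = 637/3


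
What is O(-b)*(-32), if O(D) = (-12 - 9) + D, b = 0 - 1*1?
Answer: 640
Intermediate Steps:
b = -1 (b = 0 - 1 = -1)
O(D) = -21 + D
O(-b)*(-32) = (-21 - 1*(-1))*(-32) = (-21 + 1)*(-32) = -20*(-32) = 640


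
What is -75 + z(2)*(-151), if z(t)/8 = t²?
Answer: -4907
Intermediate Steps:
z(t) = 8*t²
-75 + z(2)*(-151) = -75 + (8*2²)*(-151) = -75 + (8*4)*(-151) = -75 + 32*(-151) = -75 - 4832 = -4907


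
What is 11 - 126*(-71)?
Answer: 8957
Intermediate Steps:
11 - 126*(-71) = 11 + 8946 = 8957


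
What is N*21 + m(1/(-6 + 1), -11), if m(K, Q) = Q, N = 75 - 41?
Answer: 703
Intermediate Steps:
N = 34
N*21 + m(1/(-6 + 1), -11) = 34*21 - 11 = 714 - 11 = 703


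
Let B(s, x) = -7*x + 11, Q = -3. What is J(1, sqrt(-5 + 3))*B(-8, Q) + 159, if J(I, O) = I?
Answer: 191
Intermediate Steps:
B(s, x) = 11 - 7*x
J(1, sqrt(-5 + 3))*B(-8, Q) + 159 = 1*(11 - 7*(-3)) + 159 = 1*(11 + 21) + 159 = 1*32 + 159 = 32 + 159 = 191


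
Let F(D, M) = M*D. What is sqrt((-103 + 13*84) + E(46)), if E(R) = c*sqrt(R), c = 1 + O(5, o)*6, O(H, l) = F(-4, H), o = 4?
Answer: sqrt(989 - 119*sqrt(46)) ≈ 13.487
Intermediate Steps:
F(D, M) = D*M
O(H, l) = -4*H
c = -119 (c = 1 - 4*5*6 = 1 - 20*6 = 1 - 120 = -119)
E(R) = -119*sqrt(R)
sqrt((-103 + 13*84) + E(46)) = sqrt((-103 + 13*84) - 119*sqrt(46)) = sqrt((-103 + 1092) - 119*sqrt(46)) = sqrt(989 - 119*sqrt(46))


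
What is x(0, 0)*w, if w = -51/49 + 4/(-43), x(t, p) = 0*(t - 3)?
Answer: 0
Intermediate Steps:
x(t, p) = 0 (x(t, p) = 0*(-3 + t) = 0)
w = -2389/2107 (w = -51*1/49 + 4*(-1/43) = -51/49 - 4/43 = -2389/2107 ≈ -1.1338)
x(0, 0)*w = 0*(-2389/2107) = 0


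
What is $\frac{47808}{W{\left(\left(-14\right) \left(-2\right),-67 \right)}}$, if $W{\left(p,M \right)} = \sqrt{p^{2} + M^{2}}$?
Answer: $\frac{47808 \sqrt{5273}}{5273} \approx 658.37$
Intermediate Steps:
$W{\left(p,M \right)} = \sqrt{M^{2} + p^{2}}$
$\frac{47808}{W{\left(\left(-14\right) \left(-2\right),-67 \right)}} = \frac{47808}{\sqrt{\left(-67\right)^{2} + \left(\left(-14\right) \left(-2\right)\right)^{2}}} = \frac{47808}{\sqrt{4489 + 28^{2}}} = \frac{47808}{\sqrt{4489 + 784}} = \frac{47808}{\sqrt{5273}} = 47808 \frac{\sqrt{5273}}{5273} = \frac{47808 \sqrt{5273}}{5273}$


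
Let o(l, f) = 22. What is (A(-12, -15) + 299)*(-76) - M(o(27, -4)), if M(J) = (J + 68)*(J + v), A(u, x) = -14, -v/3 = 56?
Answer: -8520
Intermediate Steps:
v = -168 (v = -3*56 = -168)
M(J) = (-168 + J)*(68 + J) (M(J) = (J + 68)*(J - 168) = (68 + J)*(-168 + J) = (-168 + J)*(68 + J))
(A(-12, -15) + 299)*(-76) - M(o(27, -4)) = (-14 + 299)*(-76) - (-11424 + 22² - 100*22) = 285*(-76) - (-11424 + 484 - 2200) = -21660 - 1*(-13140) = -21660 + 13140 = -8520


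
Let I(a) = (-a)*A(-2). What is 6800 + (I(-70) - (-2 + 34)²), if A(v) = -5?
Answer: 5426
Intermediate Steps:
I(a) = 5*a (I(a) = -a*(-5) = 5*a)
6800 + (I(-70) - (-2 + 34)²) = 6800 + (5*(-70) - (-2 + 34)²) = 6800 + (-350 - 1*32²) = 6800 + (-350 - 1*1024) = 6800 + (-350 - 1024) = 6800 - 1374 = 5426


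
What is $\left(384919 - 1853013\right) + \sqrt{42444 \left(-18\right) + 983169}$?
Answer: $-1468094 + 21 \sqrt{497} \approx -1.4676 \cdot 10^{6}$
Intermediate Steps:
$\left(384919 - 1853013\right) + \sqrt{42444 \left(-18\right) + 983169} = -1468094 + \sqrt{-763992 + 983169} = -1468094 + \sqrt{219177} = -1468094 + 21 \sqrt{497}$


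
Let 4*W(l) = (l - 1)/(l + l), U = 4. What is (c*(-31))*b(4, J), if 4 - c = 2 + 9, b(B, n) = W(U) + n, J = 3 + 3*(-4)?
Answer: -61845/32 ≈ -1932.7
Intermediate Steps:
J = -9 (J = 3 - 12 = -9)
W(l) = (-1 + l)/(8*l) (W(l) = ((l - 1)/(l + l))/4 = ((-1 + l)/((2*l)))/4 = ((-1 + l)*(1/(2*l)))/4 = ((-1 + l)/(2*l))/4 = (-1 + l)/(8*l))
b(B, n) = 3/32 + n (b(B, n) = (1/8)*(-1 + 4)/4 + n = (1/8)*(1/4)*3 + n = 3/32 + n)
c = -7 (c = 4 - (2 + 9) = 4 - 1*11 = 4 - 11 = -7)
(c*(-31))*b(4, J) = (-7*(-31))*(3/32 - 9) = 217*(-285/32) = -61845/32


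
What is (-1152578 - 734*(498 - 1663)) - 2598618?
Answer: -2896086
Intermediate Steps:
(-1152578 - 734*(498 - 1663)) - 2598618 = (-1152578 - 734*(-1165)) - 2598618 = (-1152578 + 855110) - 2598618 = -297468 - 2598618 = -2896086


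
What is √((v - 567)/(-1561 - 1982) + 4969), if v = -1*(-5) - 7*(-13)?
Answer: √6930752826/1181 ≈ 70.492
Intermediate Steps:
v = 96 (v = 5 + 91 = 96)
√((v - 567)/(-1561 - 1982) + 4969) = √((96 - 567)/(-1561 - 1982) + 4969) = √(-471/(-3543) + 4969) = √(-471*(-1/3543) + 4969) = √(157/1181 + 4969) = √(5868546/1181) = √6930752826/1181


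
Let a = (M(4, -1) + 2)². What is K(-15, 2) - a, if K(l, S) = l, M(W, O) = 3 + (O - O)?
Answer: -40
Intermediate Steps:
M(W, O) = 3 (M(W, O) = 3 + 0 = 3)
a = 25 (a = (3 + 2)² = 5² = 25)
K(-15, 2) - a = -15 - 1*25 = -15 - 25 = -40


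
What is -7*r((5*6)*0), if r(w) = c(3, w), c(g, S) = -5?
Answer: 35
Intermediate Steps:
r(w) = -5
-7*r((5*6)*0) = -7*(-5) = 35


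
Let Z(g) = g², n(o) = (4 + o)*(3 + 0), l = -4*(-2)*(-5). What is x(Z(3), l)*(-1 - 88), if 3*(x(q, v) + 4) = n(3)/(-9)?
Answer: 3827/9 ≈ 425.22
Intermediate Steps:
l = -40 (l = 8*(-5) = -40)
n(o) = 12 + 3*o (n(o) = (4 + o)*3 = 12 + 3*o)
x(q, v) = -43/9 (x(q, v) = -4 + ((12 + 3*3)/(-9))/3 = -4 + ((12 + 9)*(-⅑))/3 = -4 + (21*(-⅑))/3 = -4 + (⅓)*(-7/3) = -4 - 7/9 = -43/9)
x(Z(3), l)*(-1 - 88) = -43*(-1 - 88)/9 = -43/9*(-89) = 3827/9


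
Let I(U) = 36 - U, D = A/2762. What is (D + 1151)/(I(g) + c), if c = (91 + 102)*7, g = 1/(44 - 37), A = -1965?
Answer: 22239679/26813496 ≈ 0.82942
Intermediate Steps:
g = ⅐ (g = 1/7 = ⅐ ≈ 0.14286)
D = -1965/2762 ≈ -0.71144
c = 1351 (c = 193*7 = 1351)
(D + 1151)/(I(g) + c) = (-1965/2762 + 1151)/((36 - 1*⅐) + 1351) = 3177097/(2762*((36 - ⅐) + 1351)) = 3177097/(2762*(251/7 + 1351)) = 3177097/(2762*(9708/7)) = (3177097/2762)*(7/9708) = 22239679/26813496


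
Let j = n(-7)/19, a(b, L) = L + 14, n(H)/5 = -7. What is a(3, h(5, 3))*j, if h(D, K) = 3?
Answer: -595/19 ≈ -31.316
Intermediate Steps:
n(H) = -35 (n(H) = 5*(-7) = -35)
a(b, L) = 14 + L
j = -35/19 ≈ -1.8421
a(3, h(5, 3))*j = (14 + 3)*(-35/19) = 17*(-35/19) = -595/19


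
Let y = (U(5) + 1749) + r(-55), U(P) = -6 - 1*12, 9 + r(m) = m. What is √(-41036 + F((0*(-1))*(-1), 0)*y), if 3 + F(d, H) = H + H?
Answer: I*√46037 ≈ 214.56*I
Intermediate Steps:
r(m) = -9 + m
U(P) = -18 (U(P) = -6 - 12 = -18)
F(d, H) = -3 + 2*H (F(d, H) = -3 + (H + H) = -3 + 2*H)
y = 1667 (y = (-18 + 1749) + (-9 - 55) = 1731 - 64 = 1667)
√(-41036 + F((0*(-1))*(-1), 0)*y) = √(-41036 + (-3 + 2*0)*1667) = √(-41036 + (-3 + 0)*1667) = √(-41036 - 3*1667) = √(-41036 - 5001) = √(-46037) = I*√46037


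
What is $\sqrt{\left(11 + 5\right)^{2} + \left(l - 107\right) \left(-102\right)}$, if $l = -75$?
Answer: $2 \sqrt{4705} \approx 137.19$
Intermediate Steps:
$\sqrt{\left(11 + 5\right)^{2} + \left(l - 107\right) \left(-102\right)} = \sqrt{\left(11 + 5\right)^{2} + \left(-75 - 107\right) \left(-102\right)} = \sqrt{16^{2} - -18564} = \sqrt{256 + 18564} = \sqrt{18820} = 2 \sqrt{4705}$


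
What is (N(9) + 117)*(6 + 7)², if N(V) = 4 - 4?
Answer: 19773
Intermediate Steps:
N(V) = 0
(N(9) + 117)*(6 + 7)² = (0 + 117)*(6 + 7)² = 117*13² = 117*169 = 19773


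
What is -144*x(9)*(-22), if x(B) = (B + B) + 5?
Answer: 72864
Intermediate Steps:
x(B) = 5 + 2*B (x(B) = 2*B + 5 = 5 + 2*B)
-144*x(9)*(-22) = -144*(5 + 2*9)*(-22) = -144*(5 + 18)*(-22) = -144*23*(-22) = -3312*(-22) = 72864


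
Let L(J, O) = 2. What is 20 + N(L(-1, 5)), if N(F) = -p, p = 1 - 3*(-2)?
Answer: 13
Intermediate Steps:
p = 7 (p = 1 + 6 = 7)
N(F) = -7 (N(F) = -1*7 = -7)
20 + N(L(-1, 5)) = 20 - 7 = 13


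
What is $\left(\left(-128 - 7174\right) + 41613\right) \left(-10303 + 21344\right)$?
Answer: $378827751$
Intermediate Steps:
$\left(\left(-128 - 7174\right) + 41613\right) \left(-10303 + 21344\right) = \left(-7302 + 41613\right) 11041 = 34311 \cdot 11041 = 378827751$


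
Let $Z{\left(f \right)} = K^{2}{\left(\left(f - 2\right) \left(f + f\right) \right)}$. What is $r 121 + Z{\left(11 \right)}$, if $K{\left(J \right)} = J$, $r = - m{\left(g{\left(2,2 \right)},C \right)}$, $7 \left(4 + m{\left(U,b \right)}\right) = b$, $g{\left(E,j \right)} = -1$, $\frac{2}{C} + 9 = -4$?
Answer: $\frac{3611850}{91} \approx 39691.0$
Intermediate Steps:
$C = - \frac{2}{13}$ ($C = \frac{2}{-9 - 4} = \frac{2}{-13} = 2 \left(- \frac{1}{13}\right) = - \frac{2}{13} \approx -0.15385$)
$m{\left(U,b \right)} = -4 + \frac{b}{7}$
$r = \frac{366}{91}$ ($r = - (-4 + \frac{1}{7} \left(- \frac{2}{13}\right)) = - (-4 - \frac{2}{91}) = \left(-1\right) \left(- \frac{366}{91}\right) = \frac{366}{91} \approx 4.022$)
$Z{\left(f \right)} = 4 f^{2} \left(-2 + f\right)^{2}$ ($Z{\left(f \right)} = \left(\left(f - 2\right) \left(f + f\right)\right)^{2} = \left(\left(-2 + f\right) 2 f\right)^{2} = \left(2 f \left(-2 + f\right)\right)^{2} = 4 f^{2} \left(-2 + f\right)^{2}$)
$r 121 + Z{\left(11 \right)} = \frac{366}{91} \cdot 121 + 4 \cdot 11^{2} \left(-2 + 11\right)^{2} = \frac{44286}{91} + 4 \cdot 121 \cdot 9^{2} = \frac{44286}{91} + 4 \cdot 121 \cdot 81 = \frac{44286}{91} + 39204 = \frac{3611850}{91}$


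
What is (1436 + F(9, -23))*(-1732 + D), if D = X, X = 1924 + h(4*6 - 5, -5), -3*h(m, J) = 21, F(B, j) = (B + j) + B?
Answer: 264735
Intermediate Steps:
F(B, j) = j + 2*B
h(m, J) = -7 (h(m, J) = -1/3*21 = -7)
X = 1917 (X = 1924 - 7 = 1917)
D = 1917
(1436 + F(9, -23))*(-1732 + D) = (1436 + (-23 + 2*9))*(-1732 + 1917) = (1436 + (-23 + 18))*185 = (1436 - 5)*185 = 1431*185 = 264735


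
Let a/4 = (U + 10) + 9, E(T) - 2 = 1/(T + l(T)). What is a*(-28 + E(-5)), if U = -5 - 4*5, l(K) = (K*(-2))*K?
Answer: 34344/55 ≈ 624.44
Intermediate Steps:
l(K) = -2*K² (l(K) = (-2*K)*K = -2*K²)
U = -25 (U = -5 - 20 = -25)
E(T) = 2 + 1/(T - 2*T²)
a = -24 (a = 4*((-25 + 10) + 9) = 4*(-15 + 9) = 4*(-6) = -24)
a*(-28 + E(-5)) = -24*(-28 + (-1 - 2*(-5) + 4*(-5)²)/((-5)*(-1 + 2*(-5)))) = -24*(-28 - (-1 + 10 + 4*25)/(5*(-1 - 10))) = -24*(-28 - ⅕*(-1 + 10 + 100)/(-11)) = -24*(-28 - ⅕*(-1/11)*109) = -24*(-28 + 109/55) = -24*(-1431/55) = 34344/55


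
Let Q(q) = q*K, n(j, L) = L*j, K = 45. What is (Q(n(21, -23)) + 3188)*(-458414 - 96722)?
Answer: 10296107392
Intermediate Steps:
Q(q) = 45*q (Q(q) = q*45 = 45*q)
(Q(n(21, -23)) + 3188)*(-458414 - 96722) = (45*(-23*21) + 3188)*(-458414 - 96722) = (45*(-483) + 3188)*(-555136) = (-21735 + 3188)*(-555136) = -18547*(-555136) = 10296107392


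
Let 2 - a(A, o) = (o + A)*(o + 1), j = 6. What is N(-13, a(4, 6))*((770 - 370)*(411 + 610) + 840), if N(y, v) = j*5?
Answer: 12277200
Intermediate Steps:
a(A, o) = 2 - (1 + o)*(A + o) (a(A, o) = 2 - (o + A)*(o + 1) = 2 - (A + o)*(1 + o) = 2 - (1 + o)*(A + o))
N(y, v) = 30 (N(y, v) = 6*5 = 30)
N(-13, a(4, 6))*((770 - 370)*(411 + 610) + 840) = 30*((770 - 370)*(411 + 610) + 840) = 30*(400*1021 + 840) = 30*(408400 + 840) = 30*409240 = 12277200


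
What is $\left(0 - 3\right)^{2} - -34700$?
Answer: $34709$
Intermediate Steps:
$\left(0 - 3\right)^{2} - -34700 = \left(-3\right)^{2} + 34700 = 9 + 34700 = 34709$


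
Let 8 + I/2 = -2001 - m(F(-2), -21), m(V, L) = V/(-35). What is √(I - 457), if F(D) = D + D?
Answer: I*√5482155/35 ≈ 66.897*I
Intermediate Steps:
F(D) = 2*D
m(V, L) = -V/35 (m(V, L) = V*(-1/35) = -V/35)
I = -140638/35 (I = -16 + 2*(-2001 - (-1)*2*(-2)/35) = -16 + 2*(-2001 - (-1)*(-4)/35) = -16 + 2*(-2001 - 1*4/35) = -16 + 2*(-2001 - 4/35) = -16 + 2*(-70039/35) = -16 - 140078/35 = -140638/35 ≈ -4018.2)
√(I - 457) = √(-140638/35 - 457) = √(-156633/35) = I*√5482155/35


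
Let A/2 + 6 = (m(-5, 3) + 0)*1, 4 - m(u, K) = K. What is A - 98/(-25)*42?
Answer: 3866/25 ≈ 154.64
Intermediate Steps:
m(u, K) = 4 - K
A = -10 (A = -12 + 2*(((4 - 1*3) + 0)*1) = -12 + 2*(((4 - 3) + 0)*1) = -12 + 2*((1 + 0)*1) = -12 + 2*(1*1) = -12 + 2*1 = -12 + 2 = -10)
A - 98/(-25)*42 = -10 - 98/(-25)*42 = -10 - 98*(-1/25)*42 = -10 + (98/25)*42 = -10 + 4116/25 = 3866/25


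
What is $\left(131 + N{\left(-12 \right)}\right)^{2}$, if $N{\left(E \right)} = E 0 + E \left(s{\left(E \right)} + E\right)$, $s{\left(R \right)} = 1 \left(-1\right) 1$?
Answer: $82369$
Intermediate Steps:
$s{\left(R \right)} = -1$ ($s{\left(R \right)} = \left(-1\right) 1 = -1$)
$N{\left(E \right)} = E \left(-1 + E\right)$ ($N{\left(E \right)} = E 0 + E \left(-1 + E\right) = 0 + E \left(-1 + E\right) = E \left(-1 + E\right)$)
$\left(131 + N{\left(-12 \right)}\right)^{2} = \left(131 - 12 \left(-1 - 12\right)\right)^{2} = \left(131 - -156\right)^{2} = \left(131 + 156\right)^{2} = 287^{2} = 82369$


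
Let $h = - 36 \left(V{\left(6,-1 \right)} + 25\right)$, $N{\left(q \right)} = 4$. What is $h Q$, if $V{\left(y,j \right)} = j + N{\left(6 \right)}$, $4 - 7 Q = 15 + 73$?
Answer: $12096$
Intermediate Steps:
$Q = -12$ ($Q = \frac{4}{7} - \frac{15 + 73}{7} = \frac{4}{7} - \frac{88}{7} = -12$)
$V{\left(y,j \right)} = 4 + j$ ($V{\left(y,j \right)} = j + 4 = 4 + j$)
$h = -1008$ ($h = - 36 \left(\left(4 - 1\right) + 25\right) = - 36 \left(3 + 25\right) = \left(-36\right) 28 = -1008$)
$h Q = \left(-1008\right) \left(-12\right) = 12096$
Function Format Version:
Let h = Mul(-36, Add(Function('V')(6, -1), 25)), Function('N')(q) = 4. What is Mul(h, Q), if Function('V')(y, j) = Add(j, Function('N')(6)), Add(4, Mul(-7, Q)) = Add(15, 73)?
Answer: 12096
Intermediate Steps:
Q = -12 (Q = Add(Rational(4, 7), Mul(Rational(-1, 7), Add(15, 73))) = Add(Rational(4, 7), Mul(Rational(-1, 7), 88)) = Add(Rational(4, 7), Rational(-88, 7)) = -12)
Function('V')(y, j) = Add(4, j) (Function('V')(y, j) = Add(j, 4) = Add(4, j))
h = -1008 (h = Mul(-36, Add(Add(4, -1), 25)) = Mul(-36, Add(3, 25)) = Mul(-36, 28) = -1008)
Mul(h, Q) = Mul(-1008, -12) = 12096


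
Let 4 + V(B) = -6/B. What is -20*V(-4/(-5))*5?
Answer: 1150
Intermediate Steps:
V(B) = -4 - 6/B
-20*V(-4/(-5))*5 = -20*(-4 - 6/((-4/(-5))))*5 = -20*(-4 - 6/((-4*(-⅕))))*5 = -20*(-4 - 6/⅘)*5 = -20*(-4 - 6*5/4)*5 = -20*(-4 - 15/2)*5 = -20*(-23/2)*5 = 230*5 = 1150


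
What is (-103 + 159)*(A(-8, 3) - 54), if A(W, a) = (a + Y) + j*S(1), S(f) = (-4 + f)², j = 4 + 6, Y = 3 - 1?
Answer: 2296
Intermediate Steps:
Y = 2
j = 10
A(W, a) = 92 + a (A(W, a) = (a + 2) + 10*(-4 + 1)² = (2 + a) + 10*(-3)² = (2 + a) + 10*9 = (2 + a) + 90 = 92 + a)
(-103 + 159)*(A(-8, 3) - 54) = (-103 + 159)*((92 + 3) - 54) = 56*(95 - 54) = 56*41 = 2296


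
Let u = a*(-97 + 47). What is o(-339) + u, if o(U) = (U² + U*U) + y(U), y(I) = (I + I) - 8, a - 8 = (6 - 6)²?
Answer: 228756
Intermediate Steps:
a = 8 (a = 8 + (6 - 6)² = 8 + 0² = 8 + 0 = 8)
y(I) = -8 + 2*I (y(I) = 2*I - 8 = -8 + 2*I)
o(U) = -8 + 2*U + 2*U² (o(U) = (U² + U*U) + (-8 + 2*U) = (U² + U²) + (-8 + 2*U) = 2*U² + (-8 + 2*U) = -8 + 2*U + 2*U²)
u = -400 (u = 8*(-97 + 47) = 8*(-50) = -400)
o(-339) + u = (-8 + 2*(-339) + 2*(-339)²) - 400 = (-8 - 678 + 2*114921) - 400 = (-8 - 678 + 229842) - 400 = 229156 - 400 = 228756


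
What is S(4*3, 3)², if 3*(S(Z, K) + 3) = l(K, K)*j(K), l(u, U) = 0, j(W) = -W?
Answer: 9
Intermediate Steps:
S(Z, K) = -3 (S(Z, K) = -3 + (0*(-K))/3 = -3 + (⅓)*0 = -3 + 0 = -3)
S(4*3, 3)² = (-3)² = 9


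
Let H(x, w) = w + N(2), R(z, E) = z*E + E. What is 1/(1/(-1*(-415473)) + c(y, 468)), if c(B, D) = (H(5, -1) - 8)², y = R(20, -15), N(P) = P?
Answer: 415473/20358178 ≈ 0.020408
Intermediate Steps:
R(z, E) = E + E*z (R(z, E) = E*z + E = E + E*z)
H(x, w) = 2 + w (H(x, w) = w + 2 = 2 + w)
y = -315 (y = -15*(1 + 20) = -15*21 = -315)
c(B, D) = 49 (c(B, D) = ((2 - 1) - 8)² = (1 - 8)² = (-7)² = 49)
1/(1/(-1*(-415473)) + c(y, 468)) = 1/(1/(-1*(-415473)) + 49) = 1/(1/415473 + 49) = 1/(20358178/415473) = 415473/20358178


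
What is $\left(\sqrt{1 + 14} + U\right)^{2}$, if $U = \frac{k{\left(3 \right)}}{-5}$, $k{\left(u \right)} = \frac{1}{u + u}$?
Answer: $\frac{13501}{900} - \frac{\sqrt{15}}{15} \approx 14.743$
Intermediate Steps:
$k{\left(u \right)} = \frac{1}{2 u}$
$U = - \frac{1}{30}$ ($U = \frac{\frac{1}{2} \cdot \frac{1}{3}}{-5} = \frac{1}{2} \cdot \frac{1}{3} \left(- \frac{1}{5}\right) = \frac{1}{6} \left(- \frac{1}{5}\right) = - \frac{1}{30} \approx -0.033333$)
$\left(\sqrt{1 + 14} + U\right)^{2} = \left(\sqrt{1 + 14} - \frac{1}{30}\right)^{2} = \left(\sqrt{15} - \frac{1}{30}\right)^{2} = \left(- \frac{1}{30} + \sqrt{15}\right)^{2}$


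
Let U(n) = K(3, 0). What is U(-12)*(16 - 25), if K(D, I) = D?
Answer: -27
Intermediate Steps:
U(n) = 3
U(-12)*(16 - 25) = 3*(16 - 25) = 3*(-9) = -27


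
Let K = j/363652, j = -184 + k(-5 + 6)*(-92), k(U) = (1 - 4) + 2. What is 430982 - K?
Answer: 39181866589/90913 ≈ 4.3098e+5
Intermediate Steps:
k(U) = -1 (k(U) = -3 + 2 = -1)
j = -92 (j = -184 - 1*(-92) = -184 + 92 = -92)
K = -23/90913 (K = -92/363652 = -92*1/363652 = -23/90913 ≈ -0.00025299)
430982 - K = 430982 - 1*(-23/90913) = 430982 + 23/90913 = 39181866589/90913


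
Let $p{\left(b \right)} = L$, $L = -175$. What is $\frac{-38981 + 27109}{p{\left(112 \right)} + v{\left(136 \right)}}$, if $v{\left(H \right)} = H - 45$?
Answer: $\frac{424}{3} \approx 141.33$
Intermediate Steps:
$v{\left(H \right)} = -45 + H$
$p{\left(b \right)} = -175$
$\frac{-38981 + 27109}{p{\left(112 \right)} + v{\left(136 \right)}} = \frac{-38981 + 27109}{-175 + \left(-45 + 136\right)} = - \frac{11872}{-175 + 91} = - \frac{11872}{-84} = \left(-11872\right) \left(- \frac{1}{84}\right) = \frac{424}{3}$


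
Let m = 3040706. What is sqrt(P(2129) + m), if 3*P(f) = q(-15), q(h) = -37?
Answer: sqrt(27366243)/3 ≈ 1743.8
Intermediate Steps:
P(f) = -37/3 (P(f) = (1/3)*(-37) = -37/3)
sqrt(P(2129) + m) = sqrt(-37/3 + 3040706) = sqrt(9122081/3) = sqrt(27366243)/3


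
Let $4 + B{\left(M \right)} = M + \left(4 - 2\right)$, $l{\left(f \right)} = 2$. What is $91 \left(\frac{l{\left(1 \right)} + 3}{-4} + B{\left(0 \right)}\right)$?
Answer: $- \frac{1183}{4} \approx -295.75$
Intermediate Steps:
$B{\left(M \right)} = -2 + M$ ($B{\left(M \right)} = -4 + \left(M + \left(4 - 2\right)\right) = -4 + \left(M + 2\right) = -4 + \left(2 + M\right) = -2 + M$)
$91 \left(\frac{l{\left(1 \right)} + 3}{-4} + B{\left(0 \right)}\right) = 91 \left(\frac{2 + 3}{-4} + \left(-2 + 0\right)\right) = 91 \left(\left(- \frac{1}{4}\right) 5 - 2\right) = 91 \left(- \frac{5}{4} - 2\right) = 91 \left(- \frac{13}{4}\right) = - \frac{1183}{4}$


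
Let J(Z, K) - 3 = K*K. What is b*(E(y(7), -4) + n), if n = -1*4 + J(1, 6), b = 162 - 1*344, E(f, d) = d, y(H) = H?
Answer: -5642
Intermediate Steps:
J(Z, K) = 3 + K**2 (J(Z, K) = 3 + K*K = 3 + K**2)
b = -182 (b = 162 - 344 = -182)
n = 35 (n = -1*4 + (3 + 6**2) = -4 + (3 + 36) = -4 + 39 = 35)
b*(E(y(7), -4) + n) = -182*(-4 + 35) = -182*31 = -5642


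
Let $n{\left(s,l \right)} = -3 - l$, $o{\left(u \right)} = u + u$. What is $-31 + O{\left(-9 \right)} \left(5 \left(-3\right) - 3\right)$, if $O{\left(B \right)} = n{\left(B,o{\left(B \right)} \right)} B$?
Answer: $2399$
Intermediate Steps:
$o{\left(u \right)} = 2 u$
$O{\left(B \right)} = B \left(-3 - 2 B\right)$ ($O{\left(B \right)} = \left(-3 - 2 B\right) B = B \left(-3 - 2 B\right)$)
$-31 + O{\left(-9 \right)} \left(5 \left(-3\right) - 3\right) = -31 + \left(-1\right) \left(-9\right) \left(3 + 2 \left(-9\right)\right) \left(5 \left(-3\right) - 3\right) = -31 + \left(-1\right) \left(-9\right) \left(3 - 18\right) \left(-15 - 3\right) = -31 + \left(-1\right) \left(-9\right) \left(-15\right) \left(-18\right) = -31 - -2430 = -31 + 2430 = 2399$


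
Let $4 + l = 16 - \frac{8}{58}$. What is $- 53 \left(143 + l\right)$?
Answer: $- \frac{238023}{29} \approx -8207.7$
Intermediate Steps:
$l = \frac{344}{29}$ ($l = -4 + \left(16 - \frac{8}{58}\right) = -4 + \left(16 - \frac{4}{29}\right) = -4 + \frac{460}{29} = \frac{344}{29} \approx 11.862$)
$- 53 \left(143 + l\right) = - 53 \left(143 + \frac{344}{29}\right) = \left(-53\right) \frac{4491}{29} = - \frac{238023}{29}$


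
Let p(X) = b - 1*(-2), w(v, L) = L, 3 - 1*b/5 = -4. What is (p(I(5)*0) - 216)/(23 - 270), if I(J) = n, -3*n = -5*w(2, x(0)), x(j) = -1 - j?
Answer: 179/247 ≈ 0.72470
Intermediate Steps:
b = 35 (b = 15 - 5*(-4) = 15 + 20 = 35)
n = -5/3 (n = -(-5)*(-1 - 1*0)/3 = -(-5)*(-1 + 0)/3 = -(-5)*(-1)/3 = -⅓*5 = -5/3 ≈ -1.6667)
I(J) = -5/3
p(X) = 37 (p(X) = 35 - 1*(-2) = 35 + 2 = 37)
(p(I(5)*0) - 216)/(23 - 270) = (37 - 216)/(23 - 270) = -179/(-247) = -179*(-1/247) = 179/247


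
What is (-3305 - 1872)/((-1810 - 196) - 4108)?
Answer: 5177/6114 ≈ 0.84675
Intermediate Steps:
(-3305 - 1872)/((-1810 - 196) - 4108) = -5177/(-2006 - 4108) = -5177/(-6114) = -5177*(-1/6114) = 5177/6114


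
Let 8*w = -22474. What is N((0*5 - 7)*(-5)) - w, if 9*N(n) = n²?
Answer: 106033/36 ≈ 2945.4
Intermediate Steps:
N(n) = n²/9
w = -11237/4 (w = (⅛)*(-22474) = -11237/4 ≈ -2809.3)
N((0*5 - 7)*(-5)) - w = ((0*5 - 7)*(-5))²/9 - 1*(-11237/4) = ((0 - 7)*(-5))²/9 + 11237/4 = (-7*(-5))²/9 + 11237/4 = (⅑)*35² + 11237/4 = (⅑)*1225 + 11237/4 = 1225/9 + 11237/4 = 106033/36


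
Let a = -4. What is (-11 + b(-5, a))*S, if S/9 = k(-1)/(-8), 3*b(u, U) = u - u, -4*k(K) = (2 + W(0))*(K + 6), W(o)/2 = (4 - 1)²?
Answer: -2475/8 ≈ -309.38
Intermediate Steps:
W(o) = 18 (W(o) = 2*(4 - 1)² = 2*3² = 2*9 = 18)
k(K) = -30 - 5*K (k(K) = -(2 + 18)*(K + 6)/4 = -5*(6 + K) = -(120 + 20*K)/4 = -30 - 5*K)
b(u, U) = 0 (b(u, U) = (u - u)/3 = (⅓)*0 = 0)
S = 225/8 (S = 9*((-30 - 5*(-1))/(-8)) = 9*((-30 + 5)*(-⅛)) = 9*(-25*(-⅛)) = 9*(25/8) = 225/8 ≈ 28.125)
(-11 + b(-5, a))*S = (-11 + 0)*(225/8) = -11*225/8 = -2475/8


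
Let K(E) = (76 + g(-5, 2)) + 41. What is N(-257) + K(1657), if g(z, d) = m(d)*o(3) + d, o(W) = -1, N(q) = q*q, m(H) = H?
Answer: 66166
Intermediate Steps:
N(q) = q²
g(z, d) = 0 (g(z, d) = d*(-1) + d = -d + d = 0)
K(E) = 117 (K(E) = (76 + 0) + 41 = 76 + 41 = 117)
N(-257) + K(1657) = (-257)² + 117 = 66049 + 117 = 66166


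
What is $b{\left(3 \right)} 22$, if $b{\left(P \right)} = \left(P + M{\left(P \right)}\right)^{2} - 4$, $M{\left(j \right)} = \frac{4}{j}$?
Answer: $\frac{2926}{9} \approx 325.11$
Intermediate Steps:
$b{\left(P \right)} = -4 + \left(P + \frac{4}{P}\right)^{2}$ ($b{\left(P \right)} = \left(P + \frac{4}{P}\right)^{2} - 4 = -4 + \left(P + \frac{4}{P}\right)^{2}$)
$b{\left(3 \right)} 22 = \left(4 + 3^{2} + \frac{16}{9}\right) 22 = \left(4 + 9 + 16 \cdot \frac{1}{9}\right) 22 = \left(4 + 9 + \frac{16}{9}\right) 22 = \frac{133}{9} \cdot 22 = \frac{2926}{9}$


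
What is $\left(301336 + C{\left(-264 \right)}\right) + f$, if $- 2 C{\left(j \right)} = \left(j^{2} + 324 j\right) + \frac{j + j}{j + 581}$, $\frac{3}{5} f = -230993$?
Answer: $- \frac{72020657}{951} \approx -75732.0$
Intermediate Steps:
$f = - \frac{1154965}{3}$ ($f = \frac{5}{3} \left(-230993\right) = - \frac{1154965}{3} \approx -3.8499 \cdot 10^{5}$)
$C{\left(j \right)} = - 162 j - \frac{j^{2}}{2} - \frac{j}{581 + j}$ ($C{\left(j \right)} = - \frac{\left(j^{2} + 324 j\right) + \frac{j + j}{j + 581}}{2} = - \frac{\left(j^{2} + 324 j\right) + \frac{2 j}{581 + j}}{2} = - \frac{j^{2} + 324 j + \frac{2 j}{581 + j}}{2} = - 162 j - \frac{j^{2}}{2} - \frac{j}{581 + j}$)
$\left(301336 + C{\left(-264 \right)}\right) + f = \left(301336 - - \frac{264 \left(188246 + \left(-264\right)^{2} + 905 \left(-264\right)\right)}{1162 + 2 \left(-264\right)}\right) - \frac{1154965}{3} = \left(301336 - - \frac{264 \left(188246 + 69696 - 238920\right)}{1162 - 528}\right) - \frac{1154965}{3} = \left(301336 - \left(-264\right) \frac{1}{634} \cdot 19022\right) - \frac{1154965}{3} = \left(301336 + \frac{2510904}{317}\right) - \frac{1154965}{3} = \frac{98034416}{317} - \frac{1154965}{3} = - \frac{72020657}{951}$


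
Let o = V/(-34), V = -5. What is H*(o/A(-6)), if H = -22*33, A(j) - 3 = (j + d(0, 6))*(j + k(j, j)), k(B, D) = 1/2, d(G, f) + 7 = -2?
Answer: -1210/969 ≈ -1.2487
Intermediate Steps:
d(G, f) = -9 (d(G, f) = -7 - 2 = -9)
k(B, D) = 1/2
o = 5/34 (o = -5/(-34) = -5*(-1/34) = 5/34 ≈ 0.14706)
A(j) = 3 + (1/2 + j)*(-9 + j) (A(j) = 3 + (j - 9)*(j + 1/2) = 3 + (-9 + j)*(1/2 + j) = 3 + (1/2 + j)*(-9 + j))
H = -726
H*(o/A(-6)) = -1815/(17*(-3/2 + (-6)**2 - 17/2*(-6))) = -1815/(17*(-3/2 + 36 + 51)) = -1815/(17*171/2) = -1815*2/(17*171) = -726*5/2907 = -1210/969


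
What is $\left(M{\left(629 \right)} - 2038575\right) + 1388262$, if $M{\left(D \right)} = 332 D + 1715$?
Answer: $-439770$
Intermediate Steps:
$M{\left(D \right)} = 1715 + 332 D$
$\left(M{\left(629 \right)} - 2038575\right) + 1388262 = \left(\left(1715 + 332 \cdot 629\right) - 2038575\right) + 1388262 = \left(\left(1715 + 208828\right) - 2038575\right) + 1388262 = \left(210543 - 2038575\right) + 1388262 = -1828032 + 1388262 = -439770$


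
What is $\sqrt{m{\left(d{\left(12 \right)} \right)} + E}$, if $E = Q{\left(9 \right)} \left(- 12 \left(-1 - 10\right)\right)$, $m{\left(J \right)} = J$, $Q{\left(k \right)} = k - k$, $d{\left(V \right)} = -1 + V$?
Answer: $\sqrt{11} \approx 3.3166$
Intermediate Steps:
$Q{\left(k \right)} = 0$
$E = 0$ ($E = 0 \left(- 12 \left(-1 - 10\right)\right) = 0 \left(\left(-12\right) \left(-11\right)\right) = 0 \cdot 132 = 0$)
$\sqrt{m{\left(d{\left(12 \right)} \right)} + E} = \sqrt{\left(-1 + 12\right) + 0} = \sqrt{11 + 0} = \sqrt{11}$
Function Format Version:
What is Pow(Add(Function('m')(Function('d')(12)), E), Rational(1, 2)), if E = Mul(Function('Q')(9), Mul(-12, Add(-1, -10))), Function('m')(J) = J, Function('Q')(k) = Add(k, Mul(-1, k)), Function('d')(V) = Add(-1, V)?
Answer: Pow(11, Rational(1, 2)) ≈ 3.3166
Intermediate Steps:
Function('Q')(k) = 0
E = 0 (E = Mul(0, Mul(-12, Add(-1, -10))) = Mul(0, Mul(-12, -11)) = Mul(0, 132) = 0)
Pow(Add(Function('m')(Function('d')(12)), E), Rational(1, 2)) = Pow(Add(Add(-1, 12), 0), Rational(1, 2)) = Pow(Add(11, 0), Rational(1, 2)) = Pow(11, Rational(1, 2))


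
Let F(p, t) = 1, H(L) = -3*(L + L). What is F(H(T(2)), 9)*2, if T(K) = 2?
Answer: 2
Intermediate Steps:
H(L) = -6*L
F(H(T(2)), 9)*2 = 1*2 = 2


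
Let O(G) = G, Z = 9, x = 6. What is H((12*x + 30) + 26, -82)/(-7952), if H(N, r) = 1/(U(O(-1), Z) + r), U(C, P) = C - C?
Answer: 1/652064 ≈ 1.5336e-6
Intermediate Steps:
U(C, P) = 0
H(N, r) = 1/r (H(N, r) = 1/(0 + r) = 1/r)
H((12*x + 30) + 26, -82)/(-7952) = 1/(-82*(-7952)) = -1/82*(-1/7952) = 1/652064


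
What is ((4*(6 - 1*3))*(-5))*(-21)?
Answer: 1260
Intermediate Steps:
((4*(6 - 1*3))*(-5))*(-21) = ((4*(6 - 3))*(-5))*(-21) = ((4*3)*(-5))*(-21) = (12*(-5))*(-21) = -60*(-21) = 1260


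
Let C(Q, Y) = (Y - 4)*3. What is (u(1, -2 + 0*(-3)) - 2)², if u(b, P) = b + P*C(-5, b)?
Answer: 289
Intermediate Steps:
C(Q, Y) = -12 + 3*Y (C(Q, Y) = (-4 + Y)*3 = -12 + 3*Y)
u(b, P) = b + P*(-12 + 3*b)
(u(1, -2 + 0*(-3)) - 2)² = ((1 + 3*(-2 + 0*(-3))*(-4 + 1)) - 2)² = ((1 + 3*(-2 + 0)*(-3)) - 2)² = ((1 + 3*(-2)*(-3)) - 2)² = ((1 + 18) - 2)² = (19 - 2)² = 17² = 289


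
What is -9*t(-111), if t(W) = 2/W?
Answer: 6/37 ≈ 0.16216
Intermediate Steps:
-9*t(-111) = -18/(-111) = -18*(-1)/111 = -9*(-2/111) = 6/37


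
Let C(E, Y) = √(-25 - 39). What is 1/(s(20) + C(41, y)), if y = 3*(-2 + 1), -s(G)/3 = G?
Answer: -15/916 - I/458 ≈ -0.016376 - 0.0021834*I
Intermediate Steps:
s(G) = -3*G
y = -3 (y = 3*(-1) = -3)
C(E, Y) = 8*I (C(E, Y) = √(-64) = 8*I)
1/(s(20) + C(41, y)) = 1/(-3*20 + 8*I) = 1/(-60 + 8*I) = (-60 - 8*I)/3664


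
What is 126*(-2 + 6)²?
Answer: 2016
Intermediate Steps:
126*(-2 + 6)² = 126*4² = 126*16 = 2016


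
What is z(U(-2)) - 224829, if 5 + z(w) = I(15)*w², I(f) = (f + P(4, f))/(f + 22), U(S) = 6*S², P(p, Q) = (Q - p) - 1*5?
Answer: -8306762/37 ≈ -2.2451e+5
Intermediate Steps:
P(p, Q) = -5 + Q - p (P(p, Q) = (Q - p) - 5 = -5 + Q - p)
I(f) = (-9 + 2*f)/(22 + f) (I(f) = (f + (-5 + f - 1*4))/(f + 22) = (f + (-5 + f - 4))/(22 + f) = (f + (-9 + f))/(22 + f) = (-9 + 2*f)/(22 + f))
z(w) = -5 + 21*w²/37 (z(w) = -5 + ((-9 + 2*15)/(22 + 15))*w² = -5 + ((-9 + 30)/37)*w² = -5 + ((1/37)*21)*w² = -5 + 21*w²/37)
z(U(-2)) - 224829 = (-5 + 21*(6*(-2)²)²/37) - 224829 = (-5 + 21*(6*4)²/37) - 224829 = (-5 + (21/37)*24²) - 224829 = (-5 + (21/37)*576) - 224829 = (-5 + 12096/37) - 224829 = 11911/37 - 224829 = -8306762/37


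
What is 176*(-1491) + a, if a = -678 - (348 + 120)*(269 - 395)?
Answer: -204126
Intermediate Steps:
a = 58290 (a = -678 - 468*(-126) = -678 - 1*(-58968) = -678 + 58968 = 58290)
176*(-1491) + a = 176*(-1491) + 58290 = -262416 + 58290 = -204126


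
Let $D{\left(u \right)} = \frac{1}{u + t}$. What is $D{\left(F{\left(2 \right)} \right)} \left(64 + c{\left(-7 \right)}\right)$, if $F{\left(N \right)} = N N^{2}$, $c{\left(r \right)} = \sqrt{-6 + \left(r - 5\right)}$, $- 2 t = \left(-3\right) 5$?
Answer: $\frac{128}{31} + \frac{6 i \sqrt{2}}{31} \approx 4.129 + 0.27372 i$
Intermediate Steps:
$t = \frac{15}{2}$ ($t = - \frac{\left(-3\right) 5}{2} = \left(- \frac{1}{2}\right) \left(-15\right) = \frac{15}{2} \approx 7.5$)
$c{\left(r \right)} = \sqrt{-11 + r}$ ($c{\left(r \right)} = \sqrt{-6 + \left(-5 + r\right)} = \sqrt{-11 + r}$)
$F{\left(N \right)} = N^{3}$
$D{\left(u \right)} = \frac{1}{\frac{15}{2} + u}$ ($D{\left(u \right)} = \frac{1}{u + \frac{15}{2}} = \frac{1}{\frac{15}{2} + u}$)
$D{\left(F{\left(2 \right)} \right)} \left(64 + c{\left(-7 \right)}\right) = \frac{2}{15 + 2 \cdot 2^{3}} \left(64 + \sqrt{-11 - 7}\right) = \frac{2}{15 + 2 \cdot 8} \left(64 + \sqrt{-18}\right) = \frac{2}{15 + 16} \left(64 + 3 i \sqrt{2}\right) = \frac{2}{31} \left(64 + 3 i \sqrt{2}\right) = 2 \cdot \frac{1}{31} \left(64 + 3 i \sqrt{2}\right) = \frac{2 \left(64 + 3 i \sqrt{2}\right)}{31} = \frac{128}{31} + \frac{6 i \sqrt{2}}{31}$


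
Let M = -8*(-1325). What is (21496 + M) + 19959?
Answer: 52055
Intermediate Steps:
M = 10600
(21496 + M) + 19959 = (21496 + 10600) + 19959 = 32096 + 19959 = 52055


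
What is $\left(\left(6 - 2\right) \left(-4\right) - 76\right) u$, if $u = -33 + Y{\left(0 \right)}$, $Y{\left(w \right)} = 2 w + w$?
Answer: $3036$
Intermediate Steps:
$Y{\left(w \right)} = 3 w$
$u = -33$ ($u = -33 + 3 \cdot 0 = -33 + 0 = -33$)
$\left(\left(6 - 2\right) \left(-4\right) - 76\right) u = \left(\left(6 - 2\right) \left(-4\right) - 76\right) \left(-33\right) = \left(4 \left(-4\right) - 76\right) \left(-33\right) = \left(-16 - 76\right) \left(-33\right) = \left(-92\right) \left(-33\right) = 3036$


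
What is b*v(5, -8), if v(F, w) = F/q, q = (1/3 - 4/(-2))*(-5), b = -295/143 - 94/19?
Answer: 8163/2717 ≈ 3.0044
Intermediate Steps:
b = -19047/2717 (b = -295*1/143 - 94*1/19 = -295/143 - 94/19 = -19047/2717 ≈ -7.0103)
q = -35/3 (q = (1*(⅓) - 4*(-½))*(-5) = (⅓ + 2)*(-5) = (7/3)*(-5) = -35/3 ≈ -11.667)
v(F, w) = -3*F/35 (v(F, w) = F/(-35/3) = F*(-3/35) = -3*F/35)
b*v(5, -8) = -(-8163)*5/13585 = -19047/2717*(-3/7) = 8163/2717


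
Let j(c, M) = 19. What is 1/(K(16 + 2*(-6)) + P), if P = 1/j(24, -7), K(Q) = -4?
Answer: -19/75 ≈ -0.25333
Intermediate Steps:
P = 1/19 ≈ 0.052632
1/(K(16 + 2*(-6)) + P) = 1/(-4 + 1/19) = 1/(-75/19) = -19/75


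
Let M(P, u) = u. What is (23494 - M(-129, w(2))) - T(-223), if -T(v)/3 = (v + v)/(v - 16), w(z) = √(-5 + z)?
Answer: 5616404/239 - I*√3 ≈ 23500.0 - 1.732*I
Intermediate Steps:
T(v) = -6*v/(-16 + v) (T(v) = -3*(v + v)/(v - 16) = -3*2*v/(-16 + v) = -6*v/(-16 + v))
(23494 - M(-129, w(2))) - T(-223) = (23494 - √(-5 + 2)) - (-6)*(-223)/(-16 - 223) = (23494 - √(-3)) - (-6)*(-223)/(-239) = (23494 - I*√3) - (-6)*(-223)*(-1)/239 = (23494 - I*√3) - 1*(-1338/239) = (23494 - I*√3) + 1338/239 = 5616404/239 - I*√3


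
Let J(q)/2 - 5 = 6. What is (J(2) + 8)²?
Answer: 900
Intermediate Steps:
J(q) = 22 (J(q) = 10 + 2*6 = 10 + 12 = 22)
(J(2) + 8)² = (22 + 8)² = 30² = 900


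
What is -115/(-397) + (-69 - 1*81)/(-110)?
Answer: 7220/4367 ≈ 1.6533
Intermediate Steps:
-115/(-397) + (-69 - 1*81)/(-110) = -115*(-1/397) + (-69 - 81)*(-1/110) = 115/397 - 150*(-1/110) = 115/397 + 15/11 = 7220/4367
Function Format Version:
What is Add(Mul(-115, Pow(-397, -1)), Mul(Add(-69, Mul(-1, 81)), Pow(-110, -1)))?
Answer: Rational(7220, 4367) ≈ 1.6533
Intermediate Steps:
Add(Mul(-115, Pow(-397, -1)), Mul(Add(-69, Mul(-1, 81)), Pow(-110, -1))) = Add(Mul(-115, Rational(-1, 397)), Mul(Add(-69, -81), Rational(-1, 110))) = Add(Rational(115, 397), Mul(-150, Rational(-1, 110))) = Add(Rational(115, 397), Rational(15, 11)) = Rational(7220, 4367)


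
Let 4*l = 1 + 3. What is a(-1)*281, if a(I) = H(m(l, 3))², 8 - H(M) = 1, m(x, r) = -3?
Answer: 13769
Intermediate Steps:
l = 1 (l = (1 + 3)/4 = (¼)*4 = 1)
H(M) = 7 (H(M) = 8 - 1*1 = 8 - 1 = 7)
a(I) = 49 (a(I) = 7² = 49)
a(-1)*281 = 49*281 = 13769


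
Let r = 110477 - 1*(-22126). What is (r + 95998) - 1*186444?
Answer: 42157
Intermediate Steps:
r = 132603 (r = 110477 + 22126 = 132603)
(r + 95998) - 1*186444 = (132603 + 95998) - 1*186444 = 228601 - 186444 = 42157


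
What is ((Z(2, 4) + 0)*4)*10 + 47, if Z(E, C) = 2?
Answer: 127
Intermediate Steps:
((Z(2, 4) + 0)*4)*10 + 47 = ((2 + 0)*4)*10 + 47 = (2*4)*10 + 47 = 8*10 + 47 = 80 + 47 = 127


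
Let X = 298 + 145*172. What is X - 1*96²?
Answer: 16022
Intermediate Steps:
X = 25238 (X = 298 + 24940 = 25238)
X - 1*96² = 25238 - 1*96² = 25238 - 1*9216 = 25238 - 9216 = 16022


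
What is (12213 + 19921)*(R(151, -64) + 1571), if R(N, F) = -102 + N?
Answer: 52057080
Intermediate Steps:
(12213 + 19921)*(R(151, -64) + 1571) = (12213 + 19921)*((-102 + 151) + 1571) = 32134*(49 + 1571) = 32134*1620 = 52057080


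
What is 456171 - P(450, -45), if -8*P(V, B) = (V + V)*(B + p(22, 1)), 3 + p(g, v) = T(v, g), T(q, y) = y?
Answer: 453246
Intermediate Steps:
p(g, v) = -3 + g
P(V, B) = -V*(19 + B)/4 (P(V, B) = -(V + V)*(B + (-3 + 22))/8 = -2*V*(B + 19)/8 = -2*V*(19 + B)/8 = -V*(19 + B)/4)
456171 - P(450, -45) = 456171 - (-1)*450*(19 - 45)/4 = 456171 - (-1)*450*(-26)/4 = 456171 - 1*2925 = 456171 - 2925 = 453246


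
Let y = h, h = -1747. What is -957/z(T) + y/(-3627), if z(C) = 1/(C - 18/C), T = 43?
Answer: -6355397288/155961 ≈ -40750.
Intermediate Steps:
y = -1747
-957/z(T) + y/(-3627) = -957/(43/(-18 + 43²)) - 1747/(-3627) = -957/(43/(-18 + 1849)) - 1747*(-1/3627) = -957/(43/1831) + 1747/3627 = -957/(43*(1/1831)) + 1747/3627 = -957/43/1831 + 1747/3627 = -957*1831/43 + 1747/3627 = -1752267/43 + 1747/3627 = -6355397288/155961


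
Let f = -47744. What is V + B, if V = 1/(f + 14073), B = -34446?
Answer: -1159831267/33671 ≈ -34446.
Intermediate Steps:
V = -1/33671 (V = 1/(-47744 + 14073) = 1/(-33671) = -1/33671 ≈ -2.9699e-5)
V + B = -1/33671 - 34446 = -1159831267/33671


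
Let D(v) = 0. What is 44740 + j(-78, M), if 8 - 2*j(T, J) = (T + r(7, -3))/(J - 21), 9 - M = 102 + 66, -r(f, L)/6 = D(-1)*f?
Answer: 2684627/60 ≈ 44744.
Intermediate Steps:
r(f, L) = 0 (r(f, L) = -0*f = -6*0 = 0)
M = -159 (M = 9 - (102 + 66) = 9 - 1*168 = 9 - 168 = -159)
j(T, J) = 4 - T/(2*(-21 + J)) (j(T, J) = 4 - (T + 0)/(2*(J - 21)) = 4 - T/(2*(-21 + J)))
44740 + j(-78, M) = 44740 + (-168 - 1*(-78) + 8*(-159))/(2*(-21 - 159)) = 44740 + (½)*(-168 + 78 - 1272)/(-180) = 44740 + (½)*(-1/180)*(-1362) = 44740 + 227/60 = 2684627/60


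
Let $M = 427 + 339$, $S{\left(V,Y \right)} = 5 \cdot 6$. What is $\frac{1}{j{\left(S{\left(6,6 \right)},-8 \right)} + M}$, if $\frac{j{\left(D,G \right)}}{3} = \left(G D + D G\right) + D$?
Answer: $- \frac{1}{584} \approx -0.0017123$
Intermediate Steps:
$S{\left(V,Y \right)} = 30$
$M = 766$
$j{\left(D,G \right)} = 3 D + 6 D G$ ($j{\left(D,G \right)} = 3 \left(\left(G D + D G\right) + D\right) = 3 \left(\left(D G + D G\right) + D\right) = 3 \left(2 D G + D\right) = 3 \left(D + 2 D G\right) = 3 D + 6 D G$)
$\frac{1}{j{\left(S{\left(6,6 \right)},-8 \right)} + M} = \frac{1}{3 \cdot 30 \left(1 + 2 \left(-8\right)\right) + 766} = \frac{1}{3 \cdot 30 \left(1 - 16\right) + 766} = \frac{1}{3 \cdot 30 \left(-15\right) + 766} = \frac{1}{-1350 + 766} = \frac{1}{-584} = - \frac{1}{584}$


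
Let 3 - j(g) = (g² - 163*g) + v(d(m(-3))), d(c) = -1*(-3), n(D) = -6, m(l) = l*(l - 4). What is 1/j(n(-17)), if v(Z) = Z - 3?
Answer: -1/1011 ≈ -0.00098912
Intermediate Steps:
m(l) = l*(-4 + l)
d(c) = 3
v(Z) = -3 + Z
j(g) = 3 - g² + 163*g (j(g) = 3 - ((g² - 163*g) + (-3 + 3)) = 3 - ((g² - 163*g) + 0) = 3 - (g² - 163*g) = 3 + (-g² + 163*g) = 3 - g² + 163*g)
1/j(n(-17)) = 1/(3 - 1*(-6)² + 163*(-6)) = 1/(3 - 1*36 - 978) = 1/(3 - 36 - 978) = 1/(-1011) = -1/1011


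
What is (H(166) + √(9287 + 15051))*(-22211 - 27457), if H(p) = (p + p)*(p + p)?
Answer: -5474605632 - 49668*√24338 ≈ -5.4824e+9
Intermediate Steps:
H(p) = 4*p² (H(p) = (2*p)*(2*p) = 4*p²)
(H(166) + √(9287 + 15051))*(-22211 - 27457) = (4*166² + √(9287 + 15051))*(-22211 - 27457) = (4*27556 + √24338)*(-49668) = (110224 + √24338)*(-49668) = -5474605632 - 49668*√24338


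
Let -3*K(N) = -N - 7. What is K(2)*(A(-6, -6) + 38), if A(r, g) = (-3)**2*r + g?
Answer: -66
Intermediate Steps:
K(N) = 7/3 + N/3 (K(N) = -(-N - 7)/3 = -(-7 - N)/3 = 7/3 + N/3)
A(r, g) = g + 9*r (A(r, g) = 9*r + g = g + 9*r)
K(2)*(A(-6, -6) + 38) = (7/3 + (1/3)*2)*((-6 + 9*(-6)) + 38) = (7/3 + 2/3)*((-6 - 54) + 38) = 3*(-60 + 38) = 3*(-22) = -66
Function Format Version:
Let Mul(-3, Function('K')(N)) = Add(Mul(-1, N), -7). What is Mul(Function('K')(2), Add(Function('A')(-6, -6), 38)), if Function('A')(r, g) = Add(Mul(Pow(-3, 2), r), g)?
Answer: -66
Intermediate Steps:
Function('K')(N) = Add(Rational(7, 3), Mul(Rational(1, 3), N)) (Function('K')(N) = Mul(Rational(-1, 3), Add(Mul(-1, N), -7)) = Mul(Rational(-1, 3), Add(-7, Mul(-1, N))) = Add(Rational(7, 3), Mul(Rational(1, 3), N)))
Function('A')(r, g) = Add(g, Mul(9, r)) (Function('A')(r, g) = Add(Mul(9, r), g) = Add(g, Mul(9, r)))
Mul(Function('K')(2), Add(Function('A')(-6, -6), 38)) = Mul(Add(Rational(7, 3), Mul(Rational(1, 3), 2)), Add(Add(-6, Mul(9, -6)), 38)) = Mul(Add(Rational(7, 3), Rational(2, 3)), Add(Add(-6, -54), 38)) = Mul(3, Add(-60, 38)) = Mul(3, -22) = -66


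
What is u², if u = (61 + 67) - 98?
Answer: 900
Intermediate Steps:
u = 30 (u = 128 - 98 = 30)
u² = 30² = 900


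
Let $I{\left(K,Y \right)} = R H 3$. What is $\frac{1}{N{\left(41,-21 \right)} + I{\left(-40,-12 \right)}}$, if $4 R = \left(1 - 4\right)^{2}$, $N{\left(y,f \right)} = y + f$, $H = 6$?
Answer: $\frac{2}{121} \approx 0.016529$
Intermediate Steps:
$N{\left(y,f \right)} = f + y$
$R = \frac{9}{4}$ ($R = \frac{\left(1 - 4\right)^{2}}{4} = \frac{\left(-3\right)^{2}}{4} = \frac{1}{4} \cdot 9 = \frac{9}{4} \approx 2.25$)
$I{\left(K,Y \right)} = \frac{81}{2}$ ($I{\left(K,Y \right)} = \frac{9}{4} \cdot 6 \cdot 3 = \frac{27}{2} \cdot 3 = \frac{81}{2}$)
$\frac{1}{N{\left(41,-21 \right)} + I{\left(-40,-12 \right)}} = \frac{1}{\left(-21 + 41\right) + \frac{81}{2}} = \frac{1}{20 + \frac{81}{2}} = \frac{1}{\frac{121}{2}} = \frac{2}{121}$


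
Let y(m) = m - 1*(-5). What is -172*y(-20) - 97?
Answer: 2483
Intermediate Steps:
y(m) = 5 + m (y(m) = m + 5 = 5 + m)
-172*y(-20) - 97 = -172*(5 - 20) - 97 = -172*(-15) - 97 = 2580 - 97 = 2483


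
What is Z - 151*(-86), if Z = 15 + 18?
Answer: 13019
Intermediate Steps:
Z = 33
Z - 151*(-86) = 33 - 151*(-86) = 33 + 12986 = 13019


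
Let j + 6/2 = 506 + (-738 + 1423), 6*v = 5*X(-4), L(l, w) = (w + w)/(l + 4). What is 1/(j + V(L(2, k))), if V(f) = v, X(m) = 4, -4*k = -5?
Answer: 3/3574 ≈ 0.00083940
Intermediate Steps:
k = 5/4 (k = -¼*(-5) = 5/4 ≈ 1.2500)
L(l, w) = 2*w/(4 + l) (L(l, w) = (2*w)/(4 + l) = 2*w/(4 + l))
v = 10/3 (v = (5*4)/6 = (⅙)*20 = 10/3 ≈ 3.3333)
V(f) = 10/3
j = 1188 (j = -3 + (506 + (-738 + 1423)) = -3 + (506 + 685) = -3 + 1191 = 1188)
1/(j + V(L(2, k))) = 1/(1188 + 10/3) = 1/(3574/3) = 3/3574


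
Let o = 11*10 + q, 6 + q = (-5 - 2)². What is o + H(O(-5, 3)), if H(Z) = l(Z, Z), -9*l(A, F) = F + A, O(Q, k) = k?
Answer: 457/3 ≈ 152.33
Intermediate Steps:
q = 43 (q = -6 + (-5 - 2)² = -6 + (-7)² = -6 + 49 = 43)
o = 153 (o = 11*10 + 43 = 110 + 43 = 153)
l(A, F) = -A/9 - F/9 (l(A, F) = -(F + A)/9 = -(A + F)/9 = -A/9 - F/9)
H(Z) = -2*Z/9 (H(Z) = -Z/9 - Z/9 = -2*Z/9)
o + H(O(-5, 3)) = 153 - 2/9*3 = 153 - ⅔ = 457/3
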